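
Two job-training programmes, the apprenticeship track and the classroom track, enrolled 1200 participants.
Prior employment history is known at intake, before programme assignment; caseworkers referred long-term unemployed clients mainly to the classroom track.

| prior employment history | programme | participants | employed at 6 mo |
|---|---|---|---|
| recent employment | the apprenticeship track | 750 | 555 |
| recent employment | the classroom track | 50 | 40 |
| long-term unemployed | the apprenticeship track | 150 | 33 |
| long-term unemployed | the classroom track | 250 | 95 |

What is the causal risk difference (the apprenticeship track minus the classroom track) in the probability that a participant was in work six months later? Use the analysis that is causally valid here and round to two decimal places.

-0.09

Prior employment history is set before the programme has any effect — it is not caused by the programme — and it independently drives the outcome. That makes it a confounder, so the causal comparison is within prior employment history levels.
Adjusting over the population distribution of prior employment history: 0.667·(0.740−0.800) + 0.333·(0.220−0.380) = -0.093.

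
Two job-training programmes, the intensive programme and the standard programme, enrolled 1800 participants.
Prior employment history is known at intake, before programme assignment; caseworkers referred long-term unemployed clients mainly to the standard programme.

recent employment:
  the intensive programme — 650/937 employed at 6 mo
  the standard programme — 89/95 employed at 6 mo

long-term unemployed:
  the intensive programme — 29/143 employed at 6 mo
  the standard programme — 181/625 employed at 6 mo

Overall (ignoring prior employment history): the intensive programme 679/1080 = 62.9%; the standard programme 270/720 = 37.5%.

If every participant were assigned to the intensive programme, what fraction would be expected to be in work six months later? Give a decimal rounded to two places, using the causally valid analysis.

0.48

The stratified and pooled comparisons disagree (the standard programme wins within each prior employment history; the intensive programme wins overall), so the answer turns on the causal role of prior employment history.
Nothing the programme does changes prior employment history; the imbalance is an allocation artefact. With prior employment history also predicting the outcome, the pooled figure is confounded, and the within-stratum comparison is the causal one.
Standardising the intensive programme to the population prior employment history mix: 0.573·650/937 + 0.427·29/143 = 0.484.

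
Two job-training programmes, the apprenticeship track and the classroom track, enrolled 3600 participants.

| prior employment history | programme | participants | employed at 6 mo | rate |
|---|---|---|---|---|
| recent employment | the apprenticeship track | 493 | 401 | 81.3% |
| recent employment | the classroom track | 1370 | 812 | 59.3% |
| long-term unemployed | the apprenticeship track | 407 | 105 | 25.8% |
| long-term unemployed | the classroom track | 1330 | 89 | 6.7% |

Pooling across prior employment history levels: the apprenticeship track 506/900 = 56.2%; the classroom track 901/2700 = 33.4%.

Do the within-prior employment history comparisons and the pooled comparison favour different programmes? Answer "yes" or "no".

no

Within each prior employment history level (recent employment 81.3% vs 59.3%; long-term unemployed 25.8% vs 6.7%), the apprenticeship track has the higher rate every time. Pooled: 56.2% vs 33.4% — the apprenticeship track has the higher rate overall. They agree.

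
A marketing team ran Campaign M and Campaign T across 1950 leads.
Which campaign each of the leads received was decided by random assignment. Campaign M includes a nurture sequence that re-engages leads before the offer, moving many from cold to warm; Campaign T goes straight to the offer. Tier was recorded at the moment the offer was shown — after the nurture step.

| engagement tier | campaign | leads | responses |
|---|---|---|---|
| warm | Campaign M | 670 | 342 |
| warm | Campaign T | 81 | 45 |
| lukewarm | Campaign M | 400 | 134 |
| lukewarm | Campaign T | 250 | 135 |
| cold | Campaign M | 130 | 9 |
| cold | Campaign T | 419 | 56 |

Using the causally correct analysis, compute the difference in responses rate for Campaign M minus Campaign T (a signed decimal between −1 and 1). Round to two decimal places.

+0.09

Engagement tier lies on the pathway campaign → engagement tier → outcome, so adjusting for it blocks the indirect effect. For the total causal effect of campaign, use the unadjusted pooled rates.
The causal difference is the pooled difference: 0.404 − 0.315 = +0.089.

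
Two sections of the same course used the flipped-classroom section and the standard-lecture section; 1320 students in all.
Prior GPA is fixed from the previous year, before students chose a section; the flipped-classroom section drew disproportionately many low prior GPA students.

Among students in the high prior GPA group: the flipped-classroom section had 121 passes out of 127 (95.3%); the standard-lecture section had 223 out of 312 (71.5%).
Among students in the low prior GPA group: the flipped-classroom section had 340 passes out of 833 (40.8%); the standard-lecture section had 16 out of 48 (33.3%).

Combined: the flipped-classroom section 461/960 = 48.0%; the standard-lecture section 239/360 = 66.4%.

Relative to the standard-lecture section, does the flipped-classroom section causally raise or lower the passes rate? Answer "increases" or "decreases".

Prior GPA band satisfies the back-door criterion: it is not a descendant of the teaching method, and it blocks the spurious path from teaching method to outcome. Adjusting for it (i.e., using the within-prior GPA band rates) gives the causal effect.
Within each level — high prior GPA: 95.3% vs 71.5%; low prior GPA: 40.8% vs 33.3% — the flipped-classroom section is higher every time.

increases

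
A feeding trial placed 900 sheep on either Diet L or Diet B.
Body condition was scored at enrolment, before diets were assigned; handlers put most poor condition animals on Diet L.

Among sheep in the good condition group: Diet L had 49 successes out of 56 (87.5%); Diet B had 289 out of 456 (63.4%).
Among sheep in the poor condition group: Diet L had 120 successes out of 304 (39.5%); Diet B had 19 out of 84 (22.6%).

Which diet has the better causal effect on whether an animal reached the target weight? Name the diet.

Diet L

Since starting body condition is a pre-existing factor (not a product of the diet) and it affects the outcome on its own, it is a confounder. The stratified rates, not the pooled rate, identify the causal effect.
Within each level — good condition: 87.5% vs 63.4%; poor condition: 39.5% vs 22.6% — Diet L is higher every time.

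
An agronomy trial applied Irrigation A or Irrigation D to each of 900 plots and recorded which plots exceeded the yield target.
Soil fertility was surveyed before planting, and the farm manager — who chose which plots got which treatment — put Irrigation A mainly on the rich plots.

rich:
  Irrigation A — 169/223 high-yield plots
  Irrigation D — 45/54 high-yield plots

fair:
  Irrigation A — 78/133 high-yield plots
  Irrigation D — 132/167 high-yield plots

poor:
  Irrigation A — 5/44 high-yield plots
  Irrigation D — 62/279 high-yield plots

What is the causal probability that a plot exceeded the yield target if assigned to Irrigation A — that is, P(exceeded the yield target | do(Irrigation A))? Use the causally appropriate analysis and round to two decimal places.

Irrigation D is higher inside every soil fertility stratum but Irrigation A is higher in aggregate. Whether to stratify depends on how soil fertility relates to the irrigation.
Soil fertility satisfies the back-door criterion: it is not a descendant of the irrigation, and it blocks the spurious path from irrigation to outcome. Adjusting for it (i.e., using the within-soil fertility rates) gives the causal effect.
Standardising Irrigation A to the population soil fertility mix: 0.308·169/223 + 0.333·78/133 + 0.359·5/44 = 0.470.

0.47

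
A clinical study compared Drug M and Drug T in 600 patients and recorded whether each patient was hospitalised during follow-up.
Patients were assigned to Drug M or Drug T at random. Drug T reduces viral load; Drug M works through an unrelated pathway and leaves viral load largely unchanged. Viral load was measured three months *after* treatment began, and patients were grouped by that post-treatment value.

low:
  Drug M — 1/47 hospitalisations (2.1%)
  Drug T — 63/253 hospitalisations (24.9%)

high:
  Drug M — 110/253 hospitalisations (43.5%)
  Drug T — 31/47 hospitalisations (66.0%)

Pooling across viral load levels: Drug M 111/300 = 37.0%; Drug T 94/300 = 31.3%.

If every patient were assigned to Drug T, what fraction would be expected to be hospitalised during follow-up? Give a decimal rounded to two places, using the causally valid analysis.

0.31

The stratified and pooled comparisons disagree (Drug M wins within each viral load; Drug T wins overall), so the answer turns on the causal role of viral load.
Because the drug influences viral load, viral load is a post-treatment mediator, not a confounder. Stratifying on it would bias the estimate; the causal effect is the crude pooled difference.
So P(outcome | do(Drug T)) is just the pooled rate for Drug T: 94/300 = 0.313.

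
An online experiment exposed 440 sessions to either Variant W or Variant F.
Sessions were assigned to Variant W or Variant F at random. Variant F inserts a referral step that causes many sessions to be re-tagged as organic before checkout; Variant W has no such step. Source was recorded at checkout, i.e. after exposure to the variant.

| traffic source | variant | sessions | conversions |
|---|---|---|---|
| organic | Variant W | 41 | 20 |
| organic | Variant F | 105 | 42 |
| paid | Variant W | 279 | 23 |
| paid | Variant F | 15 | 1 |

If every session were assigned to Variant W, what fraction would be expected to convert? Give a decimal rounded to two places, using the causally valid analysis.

0.13

The stratified and pooled comparisons disagree (Variant W wins within each traffic source; Variant F wins overall), so the answer turns on the causal role of traffic source.
Traffic source here is a post-treatment variable shaped by the variant; conditioning on it would introduce bias rather than remove it. The overall comparison is the causal one.
So P(outcome | do(Variant W)) is just the pooled rate for Variant W: 43/320 = 0.134.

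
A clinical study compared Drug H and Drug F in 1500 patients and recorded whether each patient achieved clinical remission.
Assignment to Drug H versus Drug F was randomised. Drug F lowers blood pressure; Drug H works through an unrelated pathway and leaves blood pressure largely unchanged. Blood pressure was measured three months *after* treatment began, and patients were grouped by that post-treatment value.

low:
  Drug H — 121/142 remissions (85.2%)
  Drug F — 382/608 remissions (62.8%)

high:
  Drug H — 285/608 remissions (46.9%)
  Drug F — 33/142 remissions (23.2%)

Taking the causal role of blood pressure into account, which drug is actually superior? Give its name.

Blood pressure lies on the pathway drug → blood pressure → outcome, so adjusting for it blocks the indirect effect. For the total causal effect of drug, use the unadjusted pooled rates.
Pooled: Drug H 54.1% vs Drug F 55.3%; Drug F is higher overall.

Drug F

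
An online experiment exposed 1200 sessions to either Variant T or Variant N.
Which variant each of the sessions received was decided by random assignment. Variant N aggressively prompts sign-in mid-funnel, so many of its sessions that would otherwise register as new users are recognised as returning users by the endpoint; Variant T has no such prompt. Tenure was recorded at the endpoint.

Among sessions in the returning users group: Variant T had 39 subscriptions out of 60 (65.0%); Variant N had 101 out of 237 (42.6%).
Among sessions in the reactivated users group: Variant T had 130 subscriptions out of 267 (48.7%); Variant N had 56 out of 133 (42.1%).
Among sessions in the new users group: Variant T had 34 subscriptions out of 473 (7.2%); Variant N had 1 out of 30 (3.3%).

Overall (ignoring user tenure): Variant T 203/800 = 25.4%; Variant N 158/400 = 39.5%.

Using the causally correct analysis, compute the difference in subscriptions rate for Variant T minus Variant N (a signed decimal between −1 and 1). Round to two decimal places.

-0.14

The stratified and pooled comparisons disagree (Variant T wins within each user tenure; Variant N wins overall), so the answer turns on the causal role of user tenure.
User tenure lies on the pathway variant → user tenure → outcome, so adjusting for it blocks the indirect effect. For the total causal effect of variant, use the unadjusted pooled rates.
The causal difference is the pooled difference: 0.254 − 0.395 = -0.141.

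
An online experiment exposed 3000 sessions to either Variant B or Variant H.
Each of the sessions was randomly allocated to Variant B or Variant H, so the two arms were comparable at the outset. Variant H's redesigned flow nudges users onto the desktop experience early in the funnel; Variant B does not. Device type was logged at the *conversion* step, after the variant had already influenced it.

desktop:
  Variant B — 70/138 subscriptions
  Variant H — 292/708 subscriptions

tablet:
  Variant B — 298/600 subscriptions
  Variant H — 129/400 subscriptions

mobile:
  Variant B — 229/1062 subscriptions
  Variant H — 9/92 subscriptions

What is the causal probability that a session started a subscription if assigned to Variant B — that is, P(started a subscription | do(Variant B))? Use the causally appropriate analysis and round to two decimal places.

Within every device type level Variant B has the higher rate, yet pooled Variant H does — Simpson's reversal.
Stratifying would compare variants among sessions the variants themselves sorted into device type groups — a form of selection on an intermediate. The unconditioned pooled rates give the total causal effect.
So P(outcome | do(Variant B)) is just the pooled rate for Variant B: 597/1800 = 0.332.

0.33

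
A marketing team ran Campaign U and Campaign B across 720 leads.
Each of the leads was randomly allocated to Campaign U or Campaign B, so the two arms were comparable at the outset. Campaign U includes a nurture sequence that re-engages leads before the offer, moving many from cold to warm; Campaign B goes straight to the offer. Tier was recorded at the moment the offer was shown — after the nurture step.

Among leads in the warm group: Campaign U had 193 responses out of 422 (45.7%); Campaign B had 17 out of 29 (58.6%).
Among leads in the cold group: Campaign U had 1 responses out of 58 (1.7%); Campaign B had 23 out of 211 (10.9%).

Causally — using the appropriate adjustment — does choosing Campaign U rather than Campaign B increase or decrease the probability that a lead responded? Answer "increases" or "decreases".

The engagement tier-specific comparison favours Campaign B throughout, but the pooled figures favour Campaign U. The question is whether to condition on engagement tier.
Stratifying would compare campaigns among leads the campaigns themselves sorted into engagement tier groups — a form of selection on an intermediate. The unconditioned pooled rates give the total causal effect.
Pooled: Campaign U 40.4% vs Campaign B 16.7%; Campaign U is higher overall.

increases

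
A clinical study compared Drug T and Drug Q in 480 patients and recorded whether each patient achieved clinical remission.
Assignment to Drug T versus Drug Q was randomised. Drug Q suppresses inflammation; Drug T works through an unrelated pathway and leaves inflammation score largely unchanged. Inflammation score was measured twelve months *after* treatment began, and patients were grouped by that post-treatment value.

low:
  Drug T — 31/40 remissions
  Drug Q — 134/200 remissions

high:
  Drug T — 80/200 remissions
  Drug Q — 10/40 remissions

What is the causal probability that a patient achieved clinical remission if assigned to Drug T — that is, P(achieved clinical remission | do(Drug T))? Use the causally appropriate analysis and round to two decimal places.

0.46

Inflammation score is downstream of the drug. One should not condition on a consequence of treatment, so the overall rates are the right comparison.
So P(outcome | do(Drug T)) is just the pooled rate for Drug T: 111/240 = 0.463.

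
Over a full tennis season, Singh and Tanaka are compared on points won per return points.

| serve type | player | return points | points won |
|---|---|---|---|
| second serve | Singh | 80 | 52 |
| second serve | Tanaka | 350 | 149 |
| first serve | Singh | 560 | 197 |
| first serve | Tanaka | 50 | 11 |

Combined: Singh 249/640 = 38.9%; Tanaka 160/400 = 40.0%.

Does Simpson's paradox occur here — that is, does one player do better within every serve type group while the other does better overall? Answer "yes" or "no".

Within each serve type level (second serve 65.0% vs 42.6%; first serve 35.2% vs 22.0%), Singh has the higher rate every time. Pooled: 38.9% vs 40.0% — Tanaka has the higher rate overall. The two comparisons disagree.

yes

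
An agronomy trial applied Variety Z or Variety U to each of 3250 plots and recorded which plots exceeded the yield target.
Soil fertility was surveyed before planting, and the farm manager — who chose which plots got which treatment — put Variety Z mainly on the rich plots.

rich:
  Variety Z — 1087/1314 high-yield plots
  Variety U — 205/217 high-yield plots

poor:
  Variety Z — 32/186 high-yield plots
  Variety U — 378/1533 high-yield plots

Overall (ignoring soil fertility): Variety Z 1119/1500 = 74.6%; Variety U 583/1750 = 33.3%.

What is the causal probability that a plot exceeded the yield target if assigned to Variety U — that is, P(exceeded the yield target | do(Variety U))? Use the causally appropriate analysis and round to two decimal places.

0.58

The soil fertility-specific comparison favours Variety U throughout, but the pooled figures favour Variety Z. The question is whether to condition on soil fertility.
Soil fertility is set before the variety has any effect — it is not caused by the variety — and it independently drives the outcome. That makes it a confounder, so the causal comparison is within soil fertility levels.
Standardising Variety U to the population soil fertility mix: 0.471·205/217 + 0.529·378/1533 = 0.575.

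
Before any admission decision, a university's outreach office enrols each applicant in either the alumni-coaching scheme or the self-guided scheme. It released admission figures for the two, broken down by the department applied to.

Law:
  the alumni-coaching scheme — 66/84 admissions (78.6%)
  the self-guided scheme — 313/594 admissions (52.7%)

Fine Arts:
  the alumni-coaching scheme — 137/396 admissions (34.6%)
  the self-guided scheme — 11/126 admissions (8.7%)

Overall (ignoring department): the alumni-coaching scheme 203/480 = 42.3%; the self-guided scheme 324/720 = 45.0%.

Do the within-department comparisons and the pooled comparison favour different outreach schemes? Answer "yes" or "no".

yes

Within each department level (Law 78.6% vs 52.7%; Fine Arts 34.6% vs 8.7%), the alumni-coaching scheme has the higher rate every time. Pooled: 42.3% vs 45.0% — the self-guided scheme has the higher rate overall. The two comparisons disagree.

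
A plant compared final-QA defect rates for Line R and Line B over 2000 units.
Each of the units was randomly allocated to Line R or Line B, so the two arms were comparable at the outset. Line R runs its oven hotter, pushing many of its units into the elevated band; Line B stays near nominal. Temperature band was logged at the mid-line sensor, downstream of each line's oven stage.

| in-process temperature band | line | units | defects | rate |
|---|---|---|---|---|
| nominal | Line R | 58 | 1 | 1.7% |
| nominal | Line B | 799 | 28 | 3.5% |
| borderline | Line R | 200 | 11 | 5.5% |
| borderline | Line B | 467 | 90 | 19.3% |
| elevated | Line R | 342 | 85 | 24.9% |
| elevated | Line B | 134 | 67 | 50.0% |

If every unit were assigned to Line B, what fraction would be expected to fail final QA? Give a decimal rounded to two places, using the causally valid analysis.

0.13

The distribution of in-process temperature band is itself part of what the line does — it is an intermediate outcome. Holding it fixed would remove that part of the effect; the total effect is the pooled difference.
So P(outcome | do(Line B)) is just the pooled rate for Line B: 185/1400 = 0.132.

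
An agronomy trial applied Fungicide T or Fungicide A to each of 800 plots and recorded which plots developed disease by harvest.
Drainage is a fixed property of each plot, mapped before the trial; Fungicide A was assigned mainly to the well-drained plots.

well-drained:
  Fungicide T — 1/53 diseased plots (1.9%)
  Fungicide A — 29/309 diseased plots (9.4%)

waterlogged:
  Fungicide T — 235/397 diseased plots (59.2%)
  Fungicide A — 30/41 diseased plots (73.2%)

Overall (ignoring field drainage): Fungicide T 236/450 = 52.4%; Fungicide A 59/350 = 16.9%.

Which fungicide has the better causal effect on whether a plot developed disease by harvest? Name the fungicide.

Fungicide T

Fungicide T is lower inside every field drainage stratum but Fungicide A is lower in aggregate. Whether to stratify depends on how field drainage relates to the fungicide.
The imbalance in field drainage arose from how plots were allocated, not from anything the fungicide did; and field drainage independently affects the outcome. The pooled gap is confounded — condition on field drainage.
Within each level — well-drained: 1.9% vs 9.4%; waterlogged: 59.2% vs 73.2% — Fungicide T is lower every time.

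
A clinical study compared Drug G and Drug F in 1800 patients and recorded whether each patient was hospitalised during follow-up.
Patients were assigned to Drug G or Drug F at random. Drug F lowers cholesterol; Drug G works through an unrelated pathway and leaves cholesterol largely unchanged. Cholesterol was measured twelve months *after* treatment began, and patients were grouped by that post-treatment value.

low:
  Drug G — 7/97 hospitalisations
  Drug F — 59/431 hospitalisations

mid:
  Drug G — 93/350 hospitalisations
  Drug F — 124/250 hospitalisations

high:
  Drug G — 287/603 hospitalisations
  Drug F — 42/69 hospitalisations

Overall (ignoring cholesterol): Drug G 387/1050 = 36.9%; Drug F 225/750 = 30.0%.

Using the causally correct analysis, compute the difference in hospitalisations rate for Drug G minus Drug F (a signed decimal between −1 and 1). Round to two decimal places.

+0.07

Cholesterol here is a post-treatment variable shaped by the drug; conditioning on it would introduce bias rather than remove it. The overall comparison is the causal one.
The causal difference is the pooled difference: 0.369 − 0.300 = +0.069.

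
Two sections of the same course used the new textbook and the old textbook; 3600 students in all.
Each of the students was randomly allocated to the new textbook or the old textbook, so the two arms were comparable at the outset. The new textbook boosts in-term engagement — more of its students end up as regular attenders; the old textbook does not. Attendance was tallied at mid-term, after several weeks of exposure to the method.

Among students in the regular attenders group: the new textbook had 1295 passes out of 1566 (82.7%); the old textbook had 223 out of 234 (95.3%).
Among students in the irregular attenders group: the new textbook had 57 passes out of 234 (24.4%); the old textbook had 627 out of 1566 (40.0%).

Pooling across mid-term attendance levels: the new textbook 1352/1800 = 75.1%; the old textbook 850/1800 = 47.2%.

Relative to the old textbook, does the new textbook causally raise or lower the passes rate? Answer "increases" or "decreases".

increases

The stratified and pooled comparisons disagree (the old textbook wins within each mid-term attendance; the new textbook wins overall), so the answer turns on the causal role of mid-term attendance.
Mid-term attendance here is a post-treatment variable shaped by the teaching method; conditioning on it would introduce bias rather than remove it. The overall comparison is the causal one.
Pooled: the new textbook 75.1% vs the old textbook 47.2%; the new textbook is higher overall.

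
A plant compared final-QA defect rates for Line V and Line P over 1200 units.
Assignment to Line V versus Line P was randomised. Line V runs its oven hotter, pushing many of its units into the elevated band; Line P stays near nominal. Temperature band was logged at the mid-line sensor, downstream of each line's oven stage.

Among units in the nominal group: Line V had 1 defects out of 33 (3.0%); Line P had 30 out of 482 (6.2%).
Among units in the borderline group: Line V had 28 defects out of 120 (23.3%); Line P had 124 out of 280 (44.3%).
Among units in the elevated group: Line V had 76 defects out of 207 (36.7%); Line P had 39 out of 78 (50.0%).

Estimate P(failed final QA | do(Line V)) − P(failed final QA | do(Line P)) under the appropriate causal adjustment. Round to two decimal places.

+0.06

Within every in-process temperature band level Line V has the lower rate, yet pooled Line P does — Simpson's reversal.
In-process temperature band is recorded after the line and is itself shifted by it — it sits on the causal path from line to outcome. Conditioning on a mediator would strip out part of the effect we want; the pooled comparison gives the total causal effect.
The causal difference is the pooled difference: 0.292 − 0.230 = +0.062.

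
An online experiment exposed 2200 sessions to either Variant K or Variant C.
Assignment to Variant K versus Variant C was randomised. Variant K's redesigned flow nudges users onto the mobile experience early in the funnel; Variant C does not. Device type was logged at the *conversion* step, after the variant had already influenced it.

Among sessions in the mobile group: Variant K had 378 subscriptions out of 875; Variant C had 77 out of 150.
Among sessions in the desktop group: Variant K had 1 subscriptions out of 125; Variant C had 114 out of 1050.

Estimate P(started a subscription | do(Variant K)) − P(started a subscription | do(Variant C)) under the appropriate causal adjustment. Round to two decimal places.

+0.22

The distribution of device type is itself part of what the variant does — it is an intermediate outcome. Holding it fixed would remove that part of the effect; the total effect is the pooled difference.
The causal difference is the pooled difference: 0.379 − 0.159 = +0.220.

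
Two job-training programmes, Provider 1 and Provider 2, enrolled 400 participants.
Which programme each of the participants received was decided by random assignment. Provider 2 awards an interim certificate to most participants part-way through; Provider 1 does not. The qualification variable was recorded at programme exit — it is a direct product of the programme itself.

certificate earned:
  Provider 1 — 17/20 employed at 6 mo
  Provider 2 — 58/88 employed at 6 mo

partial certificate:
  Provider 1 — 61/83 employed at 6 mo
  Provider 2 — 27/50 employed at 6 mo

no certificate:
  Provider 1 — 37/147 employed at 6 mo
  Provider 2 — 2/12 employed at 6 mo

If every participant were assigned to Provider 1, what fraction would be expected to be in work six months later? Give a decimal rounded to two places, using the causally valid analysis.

0.46

Qualification attained during the programme lies on the pathway programme → qualification attained during the programme → outcome, so adjusting for it blocks the indirect effect. For the total causal effect of programme, use the unadjusted pooled rates.
So P(outcome | do(Provider 1)) is just the pooled rate for Provider 1: 115/250 = 0.460.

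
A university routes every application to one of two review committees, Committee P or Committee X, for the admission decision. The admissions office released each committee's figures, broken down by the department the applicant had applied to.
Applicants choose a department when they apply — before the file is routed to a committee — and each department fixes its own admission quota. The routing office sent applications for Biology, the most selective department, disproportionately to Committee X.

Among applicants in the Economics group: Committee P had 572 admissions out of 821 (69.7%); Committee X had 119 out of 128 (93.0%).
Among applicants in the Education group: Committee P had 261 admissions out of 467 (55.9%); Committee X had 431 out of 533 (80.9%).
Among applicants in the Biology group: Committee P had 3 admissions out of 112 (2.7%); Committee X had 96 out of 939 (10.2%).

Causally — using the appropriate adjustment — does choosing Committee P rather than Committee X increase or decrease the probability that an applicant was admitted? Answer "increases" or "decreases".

Within every department level Committee X has the higher rate, yet pooled Committee P does — Simpson's reversal.
Since department is a pre-existing factor (not a product of the review committee) and it affects the outcome on its own, it is a confounder. The stratified rates, not the pooled rate, identify the causal effect.
Within each level — Economics: 69.7% vs 93.0%; Education: 55.9% vs 80.9%; Biology: 2.7% vs 10.2% — Committee X is higher every time.

decreases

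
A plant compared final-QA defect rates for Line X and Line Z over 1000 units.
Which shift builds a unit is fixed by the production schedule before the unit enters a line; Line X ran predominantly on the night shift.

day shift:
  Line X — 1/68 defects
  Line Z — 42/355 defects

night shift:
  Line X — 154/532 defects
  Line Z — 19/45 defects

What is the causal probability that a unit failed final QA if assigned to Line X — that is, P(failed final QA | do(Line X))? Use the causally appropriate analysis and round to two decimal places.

The shift-specific comparison favours Line X throughout, but the pooled figures favour Line Z. The question is whether to condition on shift.
Nothing the line does changes shift; the imbalance is an allocation artefact. With shift also predicting the outcome, the pooled figure is confounded, and the within-stratum comparison is the causal one.
Standardising Line X to the population shift mix: 0.423·1/68 + 0.577·154/532 = 0.173.

0.17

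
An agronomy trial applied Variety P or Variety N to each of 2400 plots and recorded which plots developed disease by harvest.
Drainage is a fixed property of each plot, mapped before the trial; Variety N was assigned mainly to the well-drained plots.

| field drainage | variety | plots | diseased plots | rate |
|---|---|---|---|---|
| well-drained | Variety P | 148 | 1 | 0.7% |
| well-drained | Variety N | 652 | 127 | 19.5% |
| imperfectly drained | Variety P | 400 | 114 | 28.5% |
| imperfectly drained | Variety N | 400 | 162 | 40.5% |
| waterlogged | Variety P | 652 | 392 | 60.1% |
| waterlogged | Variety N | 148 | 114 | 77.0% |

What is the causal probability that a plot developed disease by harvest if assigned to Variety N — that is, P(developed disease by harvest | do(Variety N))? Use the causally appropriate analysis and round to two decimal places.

0.46

Within every field drainage level Variety P has the lower rate, yet pooled Variety N does — Simpson's reversal.
Field drainage satisfies the back-door criterion: it is not a descendant of the variety, and it blocks the spurious path from variety to outcome. Adjusting for it (i.e., using the within-field drainage rates) gives the causal effect.
Standardising Variety N to the population field drainage mix: 0.333·127/652 + 0.333·162/400 + 0.333·114/148 = 0.457.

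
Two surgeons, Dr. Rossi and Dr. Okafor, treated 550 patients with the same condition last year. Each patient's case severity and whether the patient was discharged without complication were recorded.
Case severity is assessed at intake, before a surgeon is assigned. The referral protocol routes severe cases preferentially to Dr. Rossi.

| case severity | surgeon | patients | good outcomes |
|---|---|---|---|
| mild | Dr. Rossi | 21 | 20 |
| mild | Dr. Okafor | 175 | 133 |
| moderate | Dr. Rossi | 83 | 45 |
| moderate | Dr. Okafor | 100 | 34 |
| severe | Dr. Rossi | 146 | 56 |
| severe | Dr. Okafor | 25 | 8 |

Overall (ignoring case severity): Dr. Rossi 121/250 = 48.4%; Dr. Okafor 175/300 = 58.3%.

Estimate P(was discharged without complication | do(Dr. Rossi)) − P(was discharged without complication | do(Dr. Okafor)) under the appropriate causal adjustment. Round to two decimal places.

Case severity is set before the surgeon has any effect — it is not caused by the surgeon — and it independently drives the outcome. That makes it a confounder, so the causal comparison is within case severity levels.
Adjusting over the population distribution of case severity: 0.356·(0.952−0.760) + 0.333·(0.542−0.340) + 0.311·(0.384−0.320) = +0.156.

+0.16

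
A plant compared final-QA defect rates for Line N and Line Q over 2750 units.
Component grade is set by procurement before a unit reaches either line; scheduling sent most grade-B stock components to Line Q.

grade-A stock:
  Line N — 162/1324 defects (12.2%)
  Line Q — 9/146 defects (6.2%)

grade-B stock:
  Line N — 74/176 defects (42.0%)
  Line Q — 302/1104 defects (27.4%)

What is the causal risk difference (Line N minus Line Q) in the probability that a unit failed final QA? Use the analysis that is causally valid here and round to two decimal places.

+0.10

Line Q is lower inside every component grade stratum but Line N is lower in aggregate. Whether to stratify depends on how component grade relates to the line.
Here component grade is a common cause — it drives both which line a case falls under and the outcome. The crude comparison mixes populations; the stratum-specific rates are the causally relevant ones.
Adjusting over the population distribution of component grade: 0.535·(0.122−0.062) + 0.465·(0.420−0.274) = +0.101.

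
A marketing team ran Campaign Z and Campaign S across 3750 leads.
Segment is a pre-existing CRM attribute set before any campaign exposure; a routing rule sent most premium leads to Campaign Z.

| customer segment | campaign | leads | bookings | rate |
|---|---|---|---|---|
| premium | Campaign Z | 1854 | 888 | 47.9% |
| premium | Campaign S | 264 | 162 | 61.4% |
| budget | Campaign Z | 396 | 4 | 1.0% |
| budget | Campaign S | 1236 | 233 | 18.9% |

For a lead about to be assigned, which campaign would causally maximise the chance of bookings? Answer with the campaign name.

Campaign S

Campaign S is higher inside every customer segment stratum but Campaign Z is higher in aggregate. Whether to stratify depends on how customer segment relates to the campaign.
Customer segment differs across campaigns for reasons unrelated to any effect of the campaign itself, and it separately predicts the outcome — a classic confounder. We must compare within customer segment levels.
Within each level — premium: 47.9% vs 61.4%; budget: 1.0% vs 18.9% — Campaign S is higher every time.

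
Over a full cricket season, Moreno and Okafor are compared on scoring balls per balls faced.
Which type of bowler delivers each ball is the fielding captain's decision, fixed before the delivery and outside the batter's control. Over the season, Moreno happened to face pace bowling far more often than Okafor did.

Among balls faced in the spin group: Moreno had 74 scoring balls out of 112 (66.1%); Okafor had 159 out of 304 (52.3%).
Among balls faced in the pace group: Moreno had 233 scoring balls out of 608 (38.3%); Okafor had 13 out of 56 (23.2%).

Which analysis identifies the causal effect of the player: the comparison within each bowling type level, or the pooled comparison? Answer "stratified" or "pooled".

Nothing the player does changes bowling type; the imbalance is an allocation artefact. With bowling type also predicting the outcome, the pooled figure is confounded, and the within-stratum comparison is the causal one.
Within each level — spin: 66.1% vs 52.3%; pace: 38.3% vs 23.2% — Moreno is higher every time.

stratified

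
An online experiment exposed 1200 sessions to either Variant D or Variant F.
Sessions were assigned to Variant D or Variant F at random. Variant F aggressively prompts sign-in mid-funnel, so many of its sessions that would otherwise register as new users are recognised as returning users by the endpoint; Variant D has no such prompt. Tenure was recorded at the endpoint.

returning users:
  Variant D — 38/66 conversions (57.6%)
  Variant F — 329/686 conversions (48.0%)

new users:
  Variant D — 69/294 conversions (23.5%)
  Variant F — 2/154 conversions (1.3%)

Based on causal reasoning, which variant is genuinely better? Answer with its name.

Variant F

The user tenure-specific comparison favours Variant D throughout, but the pooled figures favour Variant F. The question is whether to condition on user tenure.
The distribution of user tenure is itself part of what the variant does — it is an intermediate outcome. Holding it fixed would remove that part of the effect; the total effect is the pooled difference.
Pooled: Variant D 29.7% vs Variant F 39.4%; Variant F is higher overall.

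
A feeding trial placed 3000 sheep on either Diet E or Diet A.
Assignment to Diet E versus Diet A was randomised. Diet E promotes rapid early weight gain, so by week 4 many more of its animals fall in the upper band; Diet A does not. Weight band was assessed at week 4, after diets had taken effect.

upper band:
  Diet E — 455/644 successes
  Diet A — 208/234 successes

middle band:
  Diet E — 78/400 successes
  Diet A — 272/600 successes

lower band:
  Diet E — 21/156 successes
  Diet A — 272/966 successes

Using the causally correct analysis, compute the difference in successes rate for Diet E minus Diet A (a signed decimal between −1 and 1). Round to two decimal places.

+0.04

Week-4 weight band lies on the pathway diet → week-4 weight band → outcome, so adjusting for it blocks the indirect effect. For the total causal effect of diet, use the unadjusted pooled rates.
The causal difference is the pooled difference: 0.462 − 0.418 = +0.044.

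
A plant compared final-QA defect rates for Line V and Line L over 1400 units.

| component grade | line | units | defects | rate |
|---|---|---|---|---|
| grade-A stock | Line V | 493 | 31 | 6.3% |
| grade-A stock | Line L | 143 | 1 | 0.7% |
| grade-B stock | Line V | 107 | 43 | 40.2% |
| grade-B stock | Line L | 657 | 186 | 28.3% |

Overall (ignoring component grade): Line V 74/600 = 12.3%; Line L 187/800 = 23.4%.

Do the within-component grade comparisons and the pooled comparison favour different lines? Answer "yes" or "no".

Within each component grade level (grade-A stock 6.3% vs 0.7%; grade-B stock 40.2% vs 28.3%), Line L has the lower rate every time. Pooled: 12.3% vs 23.4% — Line V has the lower rate overall. The two comparisons disagree.

yes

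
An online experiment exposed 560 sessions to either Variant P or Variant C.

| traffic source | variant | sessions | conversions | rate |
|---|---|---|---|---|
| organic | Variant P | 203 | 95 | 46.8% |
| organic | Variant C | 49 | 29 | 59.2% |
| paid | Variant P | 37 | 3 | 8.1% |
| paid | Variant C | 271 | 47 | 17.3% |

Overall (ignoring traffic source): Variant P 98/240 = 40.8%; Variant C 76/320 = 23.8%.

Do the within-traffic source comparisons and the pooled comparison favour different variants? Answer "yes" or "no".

yes

Within each traffic source level (organic 46.8% vs 59.2%; paid 8.1% vs 17.3%), Variant C has the higher rate every time. Pooled: 40.8% vs 23.8% — Variant P has the higher rate overall. The two comparisons disagree.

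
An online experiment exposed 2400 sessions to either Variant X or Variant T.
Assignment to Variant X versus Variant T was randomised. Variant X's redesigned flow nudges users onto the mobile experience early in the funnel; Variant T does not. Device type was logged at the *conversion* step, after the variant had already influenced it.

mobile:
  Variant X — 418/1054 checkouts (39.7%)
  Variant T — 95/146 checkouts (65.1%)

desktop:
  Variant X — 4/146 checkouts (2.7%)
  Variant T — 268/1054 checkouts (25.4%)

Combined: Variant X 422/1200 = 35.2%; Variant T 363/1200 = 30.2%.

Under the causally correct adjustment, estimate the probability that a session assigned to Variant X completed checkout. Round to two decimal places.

0.35

Because the variant influences device type, device type is a post-treatment mediator, not a confounder. Stratifying on it would bias the estimate; the causal effect is the crude pooled difference.
So P(outcome | do(Variant X)) is just the pooled rate for Variant X: 422/1200 = 0.352.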